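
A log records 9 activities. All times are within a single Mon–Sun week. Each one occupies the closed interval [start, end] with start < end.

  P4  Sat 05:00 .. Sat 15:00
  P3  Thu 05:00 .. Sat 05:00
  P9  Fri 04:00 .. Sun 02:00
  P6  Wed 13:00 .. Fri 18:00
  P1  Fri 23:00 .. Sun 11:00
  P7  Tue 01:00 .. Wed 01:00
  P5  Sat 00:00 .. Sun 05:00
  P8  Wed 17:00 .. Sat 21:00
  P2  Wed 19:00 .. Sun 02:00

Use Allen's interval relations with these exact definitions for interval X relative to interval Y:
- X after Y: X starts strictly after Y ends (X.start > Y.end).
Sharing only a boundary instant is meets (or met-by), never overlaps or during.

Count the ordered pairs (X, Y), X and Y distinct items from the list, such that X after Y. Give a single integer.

11

Checking all 72 ordered pairs for relation 'after'; matching pairs in alphabetical order:
(P1, P6): P1 after P6 ✓
(P1, P7): P1 after P7 ✓
(P2, P7): P2 after P7 ✓
(P3, P7): P3 after P7 ✓
(P4, P6): P4 after P6 ✓
(P4, P7): P4 after P7 ✓
(P5, P6): P5 after P6 ✓
(P5, P7): P5 after P7 ✓
(P6, P7): P6 after P7 ✓
(P8, P7): P8 after P7 ✓
(P9, P7): P9 after P7 ✓
Count: 11.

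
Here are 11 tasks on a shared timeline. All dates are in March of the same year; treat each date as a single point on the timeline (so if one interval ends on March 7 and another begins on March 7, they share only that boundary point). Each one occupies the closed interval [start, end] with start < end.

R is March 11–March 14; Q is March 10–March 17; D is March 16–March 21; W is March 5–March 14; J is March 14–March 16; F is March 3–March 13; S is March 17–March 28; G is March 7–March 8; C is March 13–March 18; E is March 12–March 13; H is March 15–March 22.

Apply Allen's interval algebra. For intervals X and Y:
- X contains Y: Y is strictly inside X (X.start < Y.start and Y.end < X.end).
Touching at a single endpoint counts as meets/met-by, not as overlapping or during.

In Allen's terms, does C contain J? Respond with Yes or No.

Yes

C = [March 13, March 18], J = [March 14, March 16].
Actual relation of C to J: contains.
Asked whether 'contains' holds → Yes.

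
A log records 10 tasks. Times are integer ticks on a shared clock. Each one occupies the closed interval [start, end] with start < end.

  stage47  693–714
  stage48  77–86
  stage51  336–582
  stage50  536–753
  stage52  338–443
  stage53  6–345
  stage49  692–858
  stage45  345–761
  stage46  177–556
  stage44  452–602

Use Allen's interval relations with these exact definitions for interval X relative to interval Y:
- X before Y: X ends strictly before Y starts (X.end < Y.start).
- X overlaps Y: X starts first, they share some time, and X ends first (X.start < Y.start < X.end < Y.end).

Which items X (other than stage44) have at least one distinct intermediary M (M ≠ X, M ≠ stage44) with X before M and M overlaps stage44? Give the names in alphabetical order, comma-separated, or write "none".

Target stage44 = [452, 602].
Intermediaries M with M overlaps stage44: stage46, stage51.
Via stage46 — items with X before stage46: stage48.
Via stage51 — items with X before stage51: stage48.
Union: stage48.

stage48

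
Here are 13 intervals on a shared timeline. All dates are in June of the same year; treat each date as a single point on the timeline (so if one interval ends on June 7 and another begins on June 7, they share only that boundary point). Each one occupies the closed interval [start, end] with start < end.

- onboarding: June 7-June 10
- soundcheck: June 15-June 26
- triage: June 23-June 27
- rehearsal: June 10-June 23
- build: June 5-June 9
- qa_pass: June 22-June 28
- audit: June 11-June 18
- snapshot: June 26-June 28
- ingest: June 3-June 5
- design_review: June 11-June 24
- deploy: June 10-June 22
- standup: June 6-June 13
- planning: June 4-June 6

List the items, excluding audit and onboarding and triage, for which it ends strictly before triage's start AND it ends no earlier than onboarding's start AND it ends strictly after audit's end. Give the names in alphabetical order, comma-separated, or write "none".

Conditions: its end is strictly before triage's start (X.end < June 23) AND its end is no earlier than onboarding's start (X.end >= June 7) AND its end is strictly after audit's end (X.end > June 18).
build: end June 9 < June 23? ✓; end June 9 >= June 7? ✓; end June 9 > June 18? ✗ → no.
deploy: end June 22 < June 23? ✓; end June 22 >= June 7? ✓; end June 22 > June 18? ✓ → yes.
design_review: end June 24 < June 23? ✗; end June 24 >= June 7? ✓; end June 24 > June 18? ✓ → no.
ingest: end June 5 < June 23? ✓; end June 5 >= June 7? ✗; end June 5 > June 18? ✗ → no.
planning: end June 6 < June 23? ✓; end June 6 >= June 7? ✗; end June 6 > June 18? ✗ → no.
qa_pass: end June 28 < June 23? ✗; end June 28 >= June 7? ✓; end June 28 > June 18? ✓ → no.
rehearsal: end June 23 < June 23? ✗; end June 23 >= June 7? ✓; end June 23 > June 18? ✓ → no.
snapshot: end June 28 < June 23? ✗; end June 28 >= June 7? ✓; end June 28 > June 18? ✓ → no.
soundcheck: end June 26 < June 23? ✗; end June 26 >= June 7? ✓; end June 26 > June 18? ✓ → no.
standup: end June 13 < June 23? ✓; end June 13 >= June 7? ✓; end June 13 > June 18? ✗ → no.
Result: deploy.

deploy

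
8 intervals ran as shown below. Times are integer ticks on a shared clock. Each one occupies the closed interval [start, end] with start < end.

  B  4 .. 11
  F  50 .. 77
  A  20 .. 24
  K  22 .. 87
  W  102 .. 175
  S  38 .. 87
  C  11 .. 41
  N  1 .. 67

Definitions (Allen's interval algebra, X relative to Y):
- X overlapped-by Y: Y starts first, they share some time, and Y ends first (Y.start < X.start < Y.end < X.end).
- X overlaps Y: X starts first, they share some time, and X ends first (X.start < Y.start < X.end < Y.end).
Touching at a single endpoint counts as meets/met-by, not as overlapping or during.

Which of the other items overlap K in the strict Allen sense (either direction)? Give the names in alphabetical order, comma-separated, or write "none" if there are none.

Target K = [22, 87].
A [20, 24] → overlaps → yes.
B [4, 11] → before → no.
C [11, 41] → overlaps → yes.
F [50, 77] → during → no.
N [1, 67] → overlaps → yes.
S [38, 87] → finishes → no.
W [102, 175] → after → no.
Result: A, C, N.

A, C, N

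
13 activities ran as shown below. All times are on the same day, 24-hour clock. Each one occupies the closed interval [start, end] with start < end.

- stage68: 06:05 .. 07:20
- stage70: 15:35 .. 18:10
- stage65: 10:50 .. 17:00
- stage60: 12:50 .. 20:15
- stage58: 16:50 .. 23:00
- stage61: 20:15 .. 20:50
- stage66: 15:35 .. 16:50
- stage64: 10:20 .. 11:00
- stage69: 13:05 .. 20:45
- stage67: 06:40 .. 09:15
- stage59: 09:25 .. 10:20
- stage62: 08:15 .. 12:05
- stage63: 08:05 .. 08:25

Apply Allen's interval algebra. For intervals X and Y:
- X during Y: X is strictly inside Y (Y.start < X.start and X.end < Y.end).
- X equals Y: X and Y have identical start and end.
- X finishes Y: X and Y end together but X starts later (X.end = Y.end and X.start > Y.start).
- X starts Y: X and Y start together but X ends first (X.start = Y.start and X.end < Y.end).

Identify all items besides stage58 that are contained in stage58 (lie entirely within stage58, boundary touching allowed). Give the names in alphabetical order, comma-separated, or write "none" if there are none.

Target stage58 = [16:50, 23:00].
stage59 [09:25, 10:20] → before → no.
stage60 [12:50, 20:15] → overlaps → no.
stage61 [20:15, 20:50] → during → yes.
stage62 [08:15, 12:05] → before → no.
stage63 [08:05, 08:25] → before → no.
stage64 [10:20, 11:00] → before → no.
stage65 [10:50, 17:00] → overlaps → no.
stage66 [15:35, 16:50] → meets → no.
stage67 [06:40, 09:15] → before → no.
stage68 [06:05, 07:20] → before → no.
stage69 [13:05, 20:45] → overlaps → no.
stage70 [15:35, 18:10] → overlaps → no.
Result: stage61.

stage61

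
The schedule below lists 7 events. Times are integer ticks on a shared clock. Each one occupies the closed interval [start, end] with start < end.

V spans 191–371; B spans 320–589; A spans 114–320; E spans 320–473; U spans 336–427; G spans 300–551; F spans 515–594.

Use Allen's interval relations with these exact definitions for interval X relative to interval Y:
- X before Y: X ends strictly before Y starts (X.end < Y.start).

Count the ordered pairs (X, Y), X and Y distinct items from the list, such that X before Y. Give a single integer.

5

Checking all 42 ordered pairs for relation 'before'; matching pairs in alphabetical order:
(A, F): A before F ✓
(A, U): A before U ✓
(E, F): E before F ✓
(U, F): U before F ✓
(V, F): V before F ✓
Count: 5.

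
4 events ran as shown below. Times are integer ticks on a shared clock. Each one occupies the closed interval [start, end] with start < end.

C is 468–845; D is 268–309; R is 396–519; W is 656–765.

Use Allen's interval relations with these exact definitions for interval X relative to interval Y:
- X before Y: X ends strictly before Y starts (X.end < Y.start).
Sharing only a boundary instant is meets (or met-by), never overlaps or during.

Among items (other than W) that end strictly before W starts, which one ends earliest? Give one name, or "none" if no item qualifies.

Target W = [656, 765].
C [468, 845] → contains → excluded.
D [268, 309] → before → candidate.
R [396, 519] → before → candidate.
Among candidates, earliest end is 309 → D.

D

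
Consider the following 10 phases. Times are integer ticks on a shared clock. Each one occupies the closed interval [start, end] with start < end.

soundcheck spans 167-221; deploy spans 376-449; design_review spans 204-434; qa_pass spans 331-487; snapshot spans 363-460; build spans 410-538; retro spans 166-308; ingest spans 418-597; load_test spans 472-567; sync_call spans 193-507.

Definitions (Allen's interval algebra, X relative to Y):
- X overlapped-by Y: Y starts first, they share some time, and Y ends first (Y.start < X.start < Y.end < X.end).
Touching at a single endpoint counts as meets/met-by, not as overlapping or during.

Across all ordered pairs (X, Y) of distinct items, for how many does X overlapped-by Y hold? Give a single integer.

Checking all 90 ordered pairs for relation 'overlapped-by'; matching pairs in alphabetical order:
(build, deploy): build overlapped-by deploy ✓
(build, design_review): build overlapped-by design_review ✓
(build, qa_pass): build overlapped-by qa_pass ✓
(build, snapshot): build overlapped-by snapshot ✓
(build, sync_call): build overlapped-by sync_call ✓
(deploy, design_review): deploy overlapped-by design_review ✓
(design_review, retro): design_review overlapped-by retro ✓
(design_review, soundcheck): design_review overlapped-by soundcheck ✓
(ingest, build): ingest overlapped-by build ✓
(ingest, deploy): ingest overlapped-by deploy ✓
(ingest, design_review): ingest overlapped-by design_review ✓
(ingest, qa_pass): ingest overlapped-by qa_pass ✓
(ingest, snapshot): ingest overlapped-by snapshot ✓
(ingest, sync_call): ingest overlapped-by sync_call ✓
(load_test, build): load_test overlapped-by build ✓
(load_test, qa_pass): load_test overlapped-by qa_pass ✓
(load_test, sync_call): load_test overlapped-by sync_call ✓
(qa_pass, design_review): qa_pass overlapped-by design_review ✓
(snapshot, design_review): snapshot overlapped-by design_review ✓
(sync_call, retro): sync_call overlapped-by retro ✓
(sync_call, soundcheck): sync_call overlapped-by soundcheck ✓
Count: 21.

21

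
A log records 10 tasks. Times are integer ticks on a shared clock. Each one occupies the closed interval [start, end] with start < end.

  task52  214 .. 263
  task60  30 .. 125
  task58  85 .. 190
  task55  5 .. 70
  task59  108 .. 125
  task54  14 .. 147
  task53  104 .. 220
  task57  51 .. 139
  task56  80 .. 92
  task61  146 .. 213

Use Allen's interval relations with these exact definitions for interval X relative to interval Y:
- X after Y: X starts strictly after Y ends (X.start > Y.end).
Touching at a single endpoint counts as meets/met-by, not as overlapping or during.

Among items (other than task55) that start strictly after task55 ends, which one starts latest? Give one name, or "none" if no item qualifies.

task52

Target task55 = [5, 70].
task52 [214, 263] → after → candidate.
task53 [104, 220] → after → candidate.
task54 [14, 147] → overlapped-by → excluded.
task56 [80, 92] → after → candidate.
task57 [51, 139] → overlapped-by → excluded.
task58 [85, 190] → after → candidate.
task59 [108, 125] → after → candidate.
task60 [30, 125] → overlapped-by → excluded.
task61 [146, 213] → after → candidate.
Among candidates, latest start is 214 → task52.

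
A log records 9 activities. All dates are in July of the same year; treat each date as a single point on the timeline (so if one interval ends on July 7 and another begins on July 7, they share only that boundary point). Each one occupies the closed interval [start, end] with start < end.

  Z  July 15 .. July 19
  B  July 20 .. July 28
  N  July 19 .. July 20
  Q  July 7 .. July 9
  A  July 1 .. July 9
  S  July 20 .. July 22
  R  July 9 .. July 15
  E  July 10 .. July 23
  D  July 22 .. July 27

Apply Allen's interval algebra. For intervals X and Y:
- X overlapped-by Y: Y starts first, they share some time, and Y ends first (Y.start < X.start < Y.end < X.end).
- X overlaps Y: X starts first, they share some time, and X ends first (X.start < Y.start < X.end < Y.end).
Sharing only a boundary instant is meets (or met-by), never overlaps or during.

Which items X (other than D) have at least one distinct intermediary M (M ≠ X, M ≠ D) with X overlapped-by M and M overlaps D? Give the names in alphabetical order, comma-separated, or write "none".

B

Target D = [July 22, July 27].
Intermediaries M with M overlaps D: E.
Via E — items with X overlapped-by E: B.
Union: B.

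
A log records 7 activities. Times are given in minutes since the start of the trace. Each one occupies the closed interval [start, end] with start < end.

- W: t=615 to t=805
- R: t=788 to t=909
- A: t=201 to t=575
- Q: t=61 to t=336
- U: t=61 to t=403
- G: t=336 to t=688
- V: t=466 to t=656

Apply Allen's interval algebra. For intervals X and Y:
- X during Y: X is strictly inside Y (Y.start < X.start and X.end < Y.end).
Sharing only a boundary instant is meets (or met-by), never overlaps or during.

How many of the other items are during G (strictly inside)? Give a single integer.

1

Target G = [t=336, t=688].
A [t=201, t=575] → overlaps → no.
Q [t=61, t=336] → meets → no.
R [t=788, t=909] → after → no.
U [t=61, t=403] → overlaps → no.
V [t=466, t=656] → during → counts.
W [t=615, t=805] → overlapped-by → no.
Total: 1.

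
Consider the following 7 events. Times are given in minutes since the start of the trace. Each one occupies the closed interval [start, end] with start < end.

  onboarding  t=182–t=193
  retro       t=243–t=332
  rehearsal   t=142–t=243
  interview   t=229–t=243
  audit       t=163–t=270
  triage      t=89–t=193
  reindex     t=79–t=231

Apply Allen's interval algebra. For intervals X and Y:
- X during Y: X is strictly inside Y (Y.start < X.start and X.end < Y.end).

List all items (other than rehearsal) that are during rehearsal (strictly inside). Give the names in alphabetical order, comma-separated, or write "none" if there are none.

onboarding

Target rehearsal = [t=142, t=243].
audit [t=163, t=270] → overlapped-by → no.
interview [t=229, t=243] → finishes → no.
onboarding [t=182, t=193] → during → yes.
reindex [t=79, t=231] → overlaps → no.
retro [t=243, t=332] → met-by → no.
triage [t=89, t=193] → overlaps → no.
Result: onboarding.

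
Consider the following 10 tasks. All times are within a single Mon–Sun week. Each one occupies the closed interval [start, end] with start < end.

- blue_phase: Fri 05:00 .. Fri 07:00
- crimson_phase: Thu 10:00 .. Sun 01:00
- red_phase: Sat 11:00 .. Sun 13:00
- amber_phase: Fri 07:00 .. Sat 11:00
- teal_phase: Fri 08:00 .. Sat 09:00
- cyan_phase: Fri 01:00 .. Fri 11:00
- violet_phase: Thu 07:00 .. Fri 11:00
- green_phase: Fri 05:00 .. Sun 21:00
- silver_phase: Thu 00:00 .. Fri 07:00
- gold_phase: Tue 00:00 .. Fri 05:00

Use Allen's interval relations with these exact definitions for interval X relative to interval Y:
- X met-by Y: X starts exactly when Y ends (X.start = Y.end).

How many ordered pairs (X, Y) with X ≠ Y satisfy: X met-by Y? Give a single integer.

5

Checking all 90 ordered pairs for relation 'met-by'; matching pairs in alphabetical order:
(amber_phase, blue_phase): amber_phase met-by blue_phase ✓
(amber_phase, silver_phase): amber_phase met-by silver_phase ✓
(blue_phase, gold_phase): blue_phase met-by gold_phase ✓
(green_phase, gold_phase): green_phase met-by gold_phase ✓
(red_phase, amber_phase): red_phase met-by amber_phase ✓
Count: 5.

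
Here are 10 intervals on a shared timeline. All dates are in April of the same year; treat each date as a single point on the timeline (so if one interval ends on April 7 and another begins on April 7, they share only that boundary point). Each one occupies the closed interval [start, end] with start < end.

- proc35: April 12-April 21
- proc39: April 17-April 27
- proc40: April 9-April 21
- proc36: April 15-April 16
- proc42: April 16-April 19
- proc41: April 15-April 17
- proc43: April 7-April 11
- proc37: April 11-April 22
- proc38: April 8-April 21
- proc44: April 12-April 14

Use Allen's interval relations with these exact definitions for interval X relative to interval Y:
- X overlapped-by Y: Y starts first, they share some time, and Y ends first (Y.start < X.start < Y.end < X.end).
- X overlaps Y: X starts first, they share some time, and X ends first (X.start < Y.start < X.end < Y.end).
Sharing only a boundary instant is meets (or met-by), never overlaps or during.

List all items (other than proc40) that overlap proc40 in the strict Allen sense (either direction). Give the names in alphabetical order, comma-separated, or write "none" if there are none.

proc37, proc39, proc43

Target proc40 = [April 9, April 21].
proc35 [April 12, April 21] → finishes → no.
proc36 [April 15, April 16] → during → no.
proc37 [April 11, April 22] → overlapped-by → yes.
proc38 [April 8, April 21] → finished-by → no.
proc39 [April 17, April 27] → overlapped-by → yes.
proc41 [April 15, April 17] → during → no.
proc42 [April 16, April 19] → during → no.
proc43 [April 7, April 11] → overlaps → yes.
proc44 [April 12, April 14] → during → no.
Result: proc37, proc39, proc43.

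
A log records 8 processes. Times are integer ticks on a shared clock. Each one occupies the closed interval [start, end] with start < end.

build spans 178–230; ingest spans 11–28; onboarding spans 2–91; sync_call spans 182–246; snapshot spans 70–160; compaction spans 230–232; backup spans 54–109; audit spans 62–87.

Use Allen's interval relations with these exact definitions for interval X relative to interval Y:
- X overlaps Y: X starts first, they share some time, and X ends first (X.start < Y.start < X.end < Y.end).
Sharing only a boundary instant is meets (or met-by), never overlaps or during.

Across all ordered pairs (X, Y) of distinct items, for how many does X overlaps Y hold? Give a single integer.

Checking all 56 ordered pairs for relation 'overlaps'; matching pairs in alphabetical order:
(audit, snapshot): audit overlaps snapshot ✓
(backup, snapshot): backup overlaps snapshot ✓
(build, sync_call): build overlaps sync_call ✓
(onboarding, backup): onboarding overlaps backup ✓
(onboarding, snapshot): onboarding overlaps snapshot ✓
Count: 5.

5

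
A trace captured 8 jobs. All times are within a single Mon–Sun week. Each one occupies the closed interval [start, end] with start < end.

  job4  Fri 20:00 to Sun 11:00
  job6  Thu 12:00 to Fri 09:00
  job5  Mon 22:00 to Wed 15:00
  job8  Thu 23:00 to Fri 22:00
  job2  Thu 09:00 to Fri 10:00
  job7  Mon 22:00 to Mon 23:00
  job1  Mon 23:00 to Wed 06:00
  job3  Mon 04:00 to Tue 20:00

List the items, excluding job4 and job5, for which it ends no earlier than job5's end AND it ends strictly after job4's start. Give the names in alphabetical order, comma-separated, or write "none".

job8

Conditions: its end is no earlier than job5's end (X.end >= Wed 15:00) AND its end is strictly after job4's start (X.end > Fri 20:00).
job1: end Wed 06:00 >= Wed 15:00? ✗; end Wed 06:00 > Fri 20:00? ✗ → no.
job2: end Fri 10:00 >= Wed 15:00? ✓; end Fri 10:00 > Fri 20:00? ✗ → no.
job3: end Tue 20:00 >= Wed 15:00? ✗; end Tue 20:00 > Fri 20:00? ✗ → no.
job6: end Fri 09:00 >= Wed 15:00? ✓; end Fri 09:00 > Fri 20:00? ✗ → no.
job7: end Mon 23:00 >= Wed 15:00? ✗; end Mon 23:00 > Fri 20:00? ✗ → no.
job8: end Fri 22:00 >= Wed 15:00? ✓; end Fri 22:00 > Fri 20:00? ✓ → yes.
Result: job8.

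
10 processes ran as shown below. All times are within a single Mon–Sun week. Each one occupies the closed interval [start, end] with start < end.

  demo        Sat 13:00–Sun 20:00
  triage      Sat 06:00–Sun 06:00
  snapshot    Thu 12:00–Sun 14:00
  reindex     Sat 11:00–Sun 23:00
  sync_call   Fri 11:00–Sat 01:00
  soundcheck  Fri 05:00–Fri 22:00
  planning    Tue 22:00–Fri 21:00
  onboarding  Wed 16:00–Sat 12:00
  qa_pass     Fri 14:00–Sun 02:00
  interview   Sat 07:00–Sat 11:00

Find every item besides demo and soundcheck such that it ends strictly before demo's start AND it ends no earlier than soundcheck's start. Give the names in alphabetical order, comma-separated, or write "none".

interview, onboarding, planning, sync_call

Conditions: its end is strictly before demo's start (X.end < Sat 13:00) AND its end is no earlier than soundcheck's start (X.end >= Fri 05:00).
interview: end Sat 11:00 < Sat 13:00? ✓; end Sat 11:00 >= Fri 05:00? ✓ → yes.
onboarding: end Sat 12:00 < Sat 13:00? ✓; end Sat 12:00 >= Fri 05:00? ✓ → yes.
planning: end Fri 21:00 < Sat 13:00? ✓; end Fri 21:00 >= Fri 05:00? ✓ → yes.
qa_pass: end Sun 02:00 < Sat 13:00? ✗; end Sun 02:00 >= Fri 05:00? ✓ → no.
reindex: end Sun 23:00 < Sat 13:00? ✗; end Sun 23:00 >= Fri 05:00? ✓ → no.
snapshot: end Sun 14:00 < Sat 13:00? ✗; end Sun 14:00 >= Fri 05:00? ✓ → no.
sync_call: end Sat 01:00 < Sat 13:00? ✓; end Sat 01:00 >= Fri 05:00? ✓ → yes.
triage: end Sun 06:00 < Sat 13:00? ✗; end Sun 06:00 >= Fri 05:00? ✓ → no.
Result: interview, onboarding, planning, sync_call.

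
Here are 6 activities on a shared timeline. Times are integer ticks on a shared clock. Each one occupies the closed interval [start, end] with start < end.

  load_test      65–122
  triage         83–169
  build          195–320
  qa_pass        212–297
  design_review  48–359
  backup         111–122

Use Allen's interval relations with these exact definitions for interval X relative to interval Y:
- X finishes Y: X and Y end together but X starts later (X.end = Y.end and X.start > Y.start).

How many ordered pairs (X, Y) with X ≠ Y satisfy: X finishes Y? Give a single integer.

Checking all 30 ordered pairs for relation 'finishes'; matching pairs in alphabetical order:
(backup, load_test): backup finishes load_test ✓
Count: 1.

1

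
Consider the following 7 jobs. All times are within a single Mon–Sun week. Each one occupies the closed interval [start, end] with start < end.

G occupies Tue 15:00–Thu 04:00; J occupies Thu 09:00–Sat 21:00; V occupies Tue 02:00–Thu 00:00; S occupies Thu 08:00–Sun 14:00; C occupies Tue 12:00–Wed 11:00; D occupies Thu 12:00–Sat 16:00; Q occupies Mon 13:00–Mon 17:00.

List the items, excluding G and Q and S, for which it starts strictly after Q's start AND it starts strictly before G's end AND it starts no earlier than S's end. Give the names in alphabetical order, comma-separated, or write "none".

Conditions: its start is strictly after Q's start (X.start > Mon 13:00) AND its start is strictly before G's end (X.start < Thu 04:00) AND its start is no earlier than S's end (X.start >= Sun 14:00).
C: start Tue 12:00 > Mon 13:00? ✓; start Tue 12:00 < Thu 04:00? ✓; start Tue 12:00 >= Sun 14:00? ✗ → no.
D: start Thu 12:00 > Mon 13:00? ✓; start Thu 12:00 < Thu 04:00? ✗; start Thu 12:00 >= Sun 14:00? ✗ → no.
J: start Thu 09:00 > Mon 13:00? ✓; start Thu 09:00 < Thu 04:00? ✗; start Thu 09:00 >= Sun 14:00? ✗ → no.
V: start Tue 02:00 > Mon 13:00? ✓; start Tue 02:00 < Thu 04:00? ✓; start Tue 02:00 >= Sun 14:00? ✗ → no.
Result: none.

none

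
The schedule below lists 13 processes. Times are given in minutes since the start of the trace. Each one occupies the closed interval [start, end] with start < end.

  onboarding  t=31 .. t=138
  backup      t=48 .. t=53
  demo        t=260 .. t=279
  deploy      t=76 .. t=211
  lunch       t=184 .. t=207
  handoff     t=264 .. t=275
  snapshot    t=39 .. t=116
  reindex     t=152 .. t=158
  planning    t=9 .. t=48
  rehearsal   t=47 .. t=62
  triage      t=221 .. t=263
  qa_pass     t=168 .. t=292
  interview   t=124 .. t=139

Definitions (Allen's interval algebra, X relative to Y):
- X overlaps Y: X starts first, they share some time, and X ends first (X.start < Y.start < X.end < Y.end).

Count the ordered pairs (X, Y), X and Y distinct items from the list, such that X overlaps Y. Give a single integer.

8

Checking all 156 ordered pairs for relation 'overlaps'; matching pairs in alphabetical order:
(deploy, qa_pass): deploy overlaps qa_pass ✓
(onboarding, deploy): onboarding overlaps deploy ✓
(onboarding, interview): onboarding overlaps interview ✓
(planning, onboarding): planning overlaps onboarding ✓
(planning, rehearsal): planning overlaps rehearsal ✓
(planning, snapshot): planning overlaps snapshot ✓
(snapshot, deploy): snapshot overlaps deploy ✓
(triage, demo): triage overlaps demo ✓
Count: 8.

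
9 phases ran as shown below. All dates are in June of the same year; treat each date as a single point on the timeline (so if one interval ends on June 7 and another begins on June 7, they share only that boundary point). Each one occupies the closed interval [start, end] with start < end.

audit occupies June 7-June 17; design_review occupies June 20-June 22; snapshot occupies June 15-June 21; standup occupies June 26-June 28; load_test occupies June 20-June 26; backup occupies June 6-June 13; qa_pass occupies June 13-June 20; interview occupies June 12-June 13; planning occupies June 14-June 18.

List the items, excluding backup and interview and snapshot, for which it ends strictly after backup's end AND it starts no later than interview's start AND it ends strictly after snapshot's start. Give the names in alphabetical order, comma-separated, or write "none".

Conditions: its end is strictly after backup's end (X.end > June 13) AND its start is no later than interview's start (X.start <= June 12) AND its end is strictly after snapshot's start (X.end > June 15).
audit: end June 17 > June 13? ✓; start June 7 <= June 12? ✓; end June 17 > June 15? ✓ → yes.
design_review: end June 22 > June 13? ✓; start June 20 <= June 12? ✗; end June 22 > June 15? ✓ → no.
load_test: end June 26 > June 13? ✓; start June 20 <= June 12? ✗; end June 26 > June 15? ✓ → no.
planning: end June 18 > June 13? ✓; start June 14 <= June 12? ✗; end June 18 > June 15? ✓ → no.
qa_pass: end June 20 > June 13? ✓; start June 13 <= June 12? ✗; end June 20 > June 15? ✓ → no.
standup: end June 28 > June 13? ✓; start June 26 <= June 12? ✗; end June 28 > June 15? ✓ → no.
Result: audit.

audit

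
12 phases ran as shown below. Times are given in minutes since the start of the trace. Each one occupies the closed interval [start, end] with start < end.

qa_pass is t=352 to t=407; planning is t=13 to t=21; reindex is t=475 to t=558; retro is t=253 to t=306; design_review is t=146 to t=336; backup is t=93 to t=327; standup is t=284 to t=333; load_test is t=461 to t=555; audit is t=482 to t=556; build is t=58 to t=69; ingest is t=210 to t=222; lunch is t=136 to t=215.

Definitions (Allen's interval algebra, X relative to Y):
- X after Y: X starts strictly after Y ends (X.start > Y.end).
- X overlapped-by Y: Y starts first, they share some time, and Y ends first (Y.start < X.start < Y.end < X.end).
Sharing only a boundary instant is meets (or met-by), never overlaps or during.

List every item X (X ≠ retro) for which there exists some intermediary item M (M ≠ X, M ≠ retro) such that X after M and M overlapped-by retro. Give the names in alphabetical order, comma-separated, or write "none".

Target retro = [t=253, t=306].
Intermediaries M with M overlapped-by retro: standup.
Via standup — items with X after standup: audit, load_test, qa_pass, reindex.
Union: audit, load_test, qa_pass, reindex.

audit, load_test, qa_pass, reindex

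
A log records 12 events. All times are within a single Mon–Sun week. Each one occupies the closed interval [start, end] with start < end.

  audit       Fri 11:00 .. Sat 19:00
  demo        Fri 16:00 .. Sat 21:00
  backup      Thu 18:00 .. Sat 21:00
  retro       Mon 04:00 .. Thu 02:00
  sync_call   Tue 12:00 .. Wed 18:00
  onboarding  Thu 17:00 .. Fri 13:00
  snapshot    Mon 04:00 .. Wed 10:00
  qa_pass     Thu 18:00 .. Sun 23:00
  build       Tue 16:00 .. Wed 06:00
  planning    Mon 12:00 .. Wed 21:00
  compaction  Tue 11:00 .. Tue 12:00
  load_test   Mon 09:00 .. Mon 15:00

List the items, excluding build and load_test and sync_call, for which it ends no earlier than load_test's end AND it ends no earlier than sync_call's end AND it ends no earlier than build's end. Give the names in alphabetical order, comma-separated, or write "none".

audit, backup, demo, onboarding, planning, qa_pass, retro

Conditions: its end is no earlier than load_test's end (X.end >= Mon 15:00) AND its end is no earlier than sync_call's end (X.end >= Wed 18:00) AND its end is no earlier than build's end (X.end >= Wed 06:00).
audit: end Sat 19:00 >= Mon 15:00? ✓; end Sat 19:00 >= Wed 18:00? ✓; end Sat 19:00 >= Wed 06:00? ✓ → yes.
backup: end Sat 21:00 >= Mon 15:00? ✓; end Sat 21:00 >= Wed 18:00? ✓; end Sat 21:00 >= Wed 06:00? ✓ → yes.
compaction: end Tue 12:00 >= Mon 15:00? ✓; end Tue 12:00 >= Wed 18:00? ✗; end Tue 12:00 >= Wed 06:00? ✗ → no.
demo: end Sat 21:00 >= Mon 15:00? ✓; end Sat 21:00 >= Wed 18:00? ✓; end Sat 21:00 >= Wed 06:00? ✓ → yes.
onboarding: end Fri 13:00 >= Mon 15:00? ✓; end Fri 13:00 >= Wed 18:00? ✓; end Fri 13:00 >= Wed 06:00? ✓ → yes.
planning: end Wed 21:00 >= Mon 15:00? ✓; end Wed 21:00 >= Wed 18:00? ✓; end Wed 21:00 >= Wed 06:00? ✓ → yes.
qa_pass: end Sun 23:00 >= Mon 15:00? ✓; end Sun 23:00 >= Wed 18:00? ✓; end Sun 23:00 >= Wed 06:00? ✓ → yes.
retro: end Thu 02:00 >= Mon 15:00? ✓; end Thu 02:00 >= Wed 18:00? ✓; end Thu 02:00 >= Wed 06:00? ✓ → yes.
snapshot: end Wed 10:00 >= Mon 15:00? ✓; end Wed 10:00 >= Wed 18:00? ✗; end Wed 10:00 >= Wed 06:00? ✓ → no.
Result: audit, backup, demo, onboarding, planning, qa_pass, retro.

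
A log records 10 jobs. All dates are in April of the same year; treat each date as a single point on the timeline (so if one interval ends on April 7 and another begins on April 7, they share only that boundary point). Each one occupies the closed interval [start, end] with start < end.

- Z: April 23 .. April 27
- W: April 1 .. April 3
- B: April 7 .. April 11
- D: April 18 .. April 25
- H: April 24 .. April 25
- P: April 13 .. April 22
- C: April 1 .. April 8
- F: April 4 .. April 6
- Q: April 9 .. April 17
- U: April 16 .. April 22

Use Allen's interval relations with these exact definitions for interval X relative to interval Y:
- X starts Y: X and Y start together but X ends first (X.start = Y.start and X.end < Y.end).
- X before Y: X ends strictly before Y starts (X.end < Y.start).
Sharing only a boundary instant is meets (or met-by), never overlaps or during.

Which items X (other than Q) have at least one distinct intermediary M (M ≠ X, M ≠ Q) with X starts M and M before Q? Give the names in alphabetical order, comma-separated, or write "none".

W

Target Q = [April 9, April 17].
Intermediaries M with M before Q: C, F, W.
Via C — items with X starts C: W.
Via F — items with X starts F: none.
Via W — items with X starts W: none.
Union: W.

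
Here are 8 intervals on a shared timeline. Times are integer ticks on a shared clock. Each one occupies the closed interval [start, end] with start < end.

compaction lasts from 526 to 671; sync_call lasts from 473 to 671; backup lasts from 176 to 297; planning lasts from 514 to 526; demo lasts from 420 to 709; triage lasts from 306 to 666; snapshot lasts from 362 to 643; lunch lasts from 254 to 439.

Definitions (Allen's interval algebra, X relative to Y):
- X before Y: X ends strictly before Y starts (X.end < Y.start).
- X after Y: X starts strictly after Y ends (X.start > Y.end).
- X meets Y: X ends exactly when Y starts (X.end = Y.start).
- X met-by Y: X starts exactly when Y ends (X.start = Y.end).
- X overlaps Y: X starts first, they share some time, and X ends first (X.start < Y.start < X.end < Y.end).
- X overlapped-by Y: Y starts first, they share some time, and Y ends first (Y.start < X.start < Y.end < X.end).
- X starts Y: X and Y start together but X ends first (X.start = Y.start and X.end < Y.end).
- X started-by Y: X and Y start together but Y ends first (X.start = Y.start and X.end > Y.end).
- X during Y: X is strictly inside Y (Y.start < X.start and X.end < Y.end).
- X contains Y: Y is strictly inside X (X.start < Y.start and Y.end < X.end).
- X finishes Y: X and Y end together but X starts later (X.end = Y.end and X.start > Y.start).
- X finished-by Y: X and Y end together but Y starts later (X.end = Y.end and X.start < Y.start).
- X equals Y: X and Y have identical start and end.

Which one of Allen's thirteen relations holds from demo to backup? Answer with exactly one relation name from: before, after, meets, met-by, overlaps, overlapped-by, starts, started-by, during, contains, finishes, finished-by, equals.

after

demo = [420, 709]; backup = [176, 297].
Compare endpoints: demo.start > backup.start, demo.start > backup.end, demo.end > backup.start, demo.end > backup.end.
That pattern is 'after'.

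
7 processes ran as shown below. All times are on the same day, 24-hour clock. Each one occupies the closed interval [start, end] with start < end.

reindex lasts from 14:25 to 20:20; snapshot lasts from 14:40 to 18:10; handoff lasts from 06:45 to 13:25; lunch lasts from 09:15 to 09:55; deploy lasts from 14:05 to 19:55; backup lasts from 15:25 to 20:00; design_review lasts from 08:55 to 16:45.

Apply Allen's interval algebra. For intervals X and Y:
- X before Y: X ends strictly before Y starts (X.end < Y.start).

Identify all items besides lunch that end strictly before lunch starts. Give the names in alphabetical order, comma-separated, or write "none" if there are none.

none

Target lunch = [09:15, 09:55].
backup [15:25, 20:00] → after → no.
deploy [14:05, 19:55] → after → no.
design_review [08:55, 16:45] → contains → no.
handoff [06:45, 13:25] → contains → no.
reindex [14:25, 20:20] → after → no.
snapshot [14:40, 18:10] → after → no.
Result: none.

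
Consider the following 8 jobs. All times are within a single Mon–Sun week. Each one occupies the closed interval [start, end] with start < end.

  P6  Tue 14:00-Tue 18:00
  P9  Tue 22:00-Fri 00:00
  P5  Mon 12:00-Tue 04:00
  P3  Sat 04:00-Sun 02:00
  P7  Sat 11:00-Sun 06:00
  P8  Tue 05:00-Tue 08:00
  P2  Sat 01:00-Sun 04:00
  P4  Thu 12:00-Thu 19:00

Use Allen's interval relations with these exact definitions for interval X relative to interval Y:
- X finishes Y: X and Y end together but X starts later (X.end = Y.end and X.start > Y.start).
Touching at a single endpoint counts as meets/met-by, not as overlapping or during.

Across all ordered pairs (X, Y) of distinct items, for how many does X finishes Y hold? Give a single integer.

Checking all 56 ordered pairs for relation 'finishes'; matching pairs in alphabetical order:
No pair satisfies it.
Count: 0.

0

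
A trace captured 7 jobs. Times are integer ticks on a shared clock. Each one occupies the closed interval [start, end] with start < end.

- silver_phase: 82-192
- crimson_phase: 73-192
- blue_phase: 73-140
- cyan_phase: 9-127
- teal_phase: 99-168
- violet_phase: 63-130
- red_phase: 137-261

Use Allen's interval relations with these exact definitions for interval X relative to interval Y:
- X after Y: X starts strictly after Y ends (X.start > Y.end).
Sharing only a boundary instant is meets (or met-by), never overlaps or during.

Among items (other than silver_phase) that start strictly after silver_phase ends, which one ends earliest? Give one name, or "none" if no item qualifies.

Target silver_phase = [82, 192].
blue_phase [73, 140] → overlaps → excluded.
crimson_phase [73, 192] → finished-by → excluded.
cyan_phase [9, 127] → overlaps → excluded.
red_phase [137, 261] → overlapped-by → excluded.
teal_phase [99, 168] → during → excluded.
violet_phase [63, 130] → overlaps → excluded.
No candidates → none.

none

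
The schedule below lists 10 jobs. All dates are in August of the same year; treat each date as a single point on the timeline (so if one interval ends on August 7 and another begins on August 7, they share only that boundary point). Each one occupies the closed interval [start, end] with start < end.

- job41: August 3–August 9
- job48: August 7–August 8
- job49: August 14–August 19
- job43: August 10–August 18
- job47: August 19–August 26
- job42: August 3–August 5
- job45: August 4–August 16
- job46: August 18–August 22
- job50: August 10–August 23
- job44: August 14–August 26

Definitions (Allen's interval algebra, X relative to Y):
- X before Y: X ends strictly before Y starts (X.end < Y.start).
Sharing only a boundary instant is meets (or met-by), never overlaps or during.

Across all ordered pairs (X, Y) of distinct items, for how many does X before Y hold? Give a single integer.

Checking all 90 ordered pairs for relation 'before'; matching pairs in alphabetical order:
(job41, job43): job41 before job43 ✓
(job41, job44): job41 before job44 ✓
(job41, job46): job41 before job46 ✓
(job41, job47): job41 before job47 ✓
(job41, job49): job41 before job49 ✓
(job41, job50): job41 before job50 ✓
(job42, job43): job42 before job43 ✓
(job42, job44): job42 before job44 ✓
(job42, job46): job42 before job46 ✓
(job42, job47): job42 before job47 ✓
(job42, job48): job42 before job48 ✓
(job42, job49): job42 before job49 ✓
(job42, job50): job42 before job50 ✓
(job43, job47): job43 before job47 ✓
(job45, job46): job45 before job46 ✓
(job45, job47): job45 before job47 ✓
(job48, job43): job48 before job43 ✓
(job48, job44): job48 before job44 ✓
(job48, job46): job48 before job46 ✓
(job48, job47): job48 before job47 ✓
(job48, job49): job48 before job49 ✓
(job48, job50): job48 before job50 ✓
Count: 22.

22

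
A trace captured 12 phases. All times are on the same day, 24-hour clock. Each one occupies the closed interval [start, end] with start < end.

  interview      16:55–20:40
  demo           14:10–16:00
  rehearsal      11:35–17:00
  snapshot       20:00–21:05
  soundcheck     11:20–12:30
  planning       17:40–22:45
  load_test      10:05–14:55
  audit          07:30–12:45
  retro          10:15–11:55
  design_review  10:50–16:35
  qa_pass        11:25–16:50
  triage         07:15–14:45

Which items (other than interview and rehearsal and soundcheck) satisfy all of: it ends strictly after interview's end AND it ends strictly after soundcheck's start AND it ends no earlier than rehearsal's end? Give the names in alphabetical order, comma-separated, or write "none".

planning, snapshot

Conditions: its end is strictly after interview's end (X.end > 20:40) AND its end is strictly after soundcheck's start (X.end > 11:20) AND its end is no earlier than rehearsal's end (X.end >= 17:00).
audit: end 12:45 > 20:40? ✗; end 12:45 > 11:20? ✓; end 12:45 >= 17:00? ✗ → no.
demo: end 16:00 > 20:40? ✗; end 16:00 > 11:20? ✓; end 16:00 >= 17:00? ✗ → no.
design_review: end 16:35 > 20:40? ✗; end 16:35 > 11:20? ✓; end 16:35 >= 17:00? ✗ → no.
load_test: end 14:55 > 20:40? ✗; end 14:55 > 11:20? ✓; end 14:55 >= 17:00? ✗ → no.
planning: end 22:45 > 20:40? ✓; end 22:45 > 11:20? ✓; end 22:45 >= 17:00? ✓ → yes.
qa_pass: end 16:50 > 20:40? ✗; end 16:50 > 11:20? ✓; end 16:50 >= 17:00? ✗ → no.
retro: end 11:55 > 20:40? ✗; end 11:55 > 11:20? ✓; end 11:55 >= 17:00? ✗ → no.
snapshot: end 21:05 > 20:40? ✓; end 21:05 > 11:20? ✓; end 21:05 >= 17:00? ✓ → yes.
triage: end 14:45 > 20:40? ✗; end 14:45 > 11:20? ✓; end 14:45 >= 17:00? ✗ → no.
Result: planning, snapshot.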